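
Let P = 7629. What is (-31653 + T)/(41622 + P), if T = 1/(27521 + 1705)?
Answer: -925090577/1439409726 ≈ -0.64269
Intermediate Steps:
T = 1/29226 ≈ 3.4216e-5
(-31653 + T)/(41622 + P) = (-31653 + 1/29226)/(41622 + 7629) = -925090577/29226/49251 = -925090577/29226*1/49251 = -925090577/1439409726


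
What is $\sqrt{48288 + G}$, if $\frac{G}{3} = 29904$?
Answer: $20 \sqrt{345} \approx 371.48$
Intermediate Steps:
$G = 89712$ ($G = 3 \cdot 29904 = 89712$)
$\sqrt{48288 + G} = \sqrt{48288 + 89712} = \sqrt{138000} = 20 \sqrt{345}$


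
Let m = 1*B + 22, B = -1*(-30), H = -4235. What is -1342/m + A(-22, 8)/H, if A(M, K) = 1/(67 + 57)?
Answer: -176184483/6826820 ≈ -25.808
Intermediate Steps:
B = 30
A(M, K) = 1/124
m = 52 (m = 1*30 + 22 = 30 + 22 = 52)
-1342/m + A(-22, 8)/H = -1342/52 + (1/124)/(-4235) = -1342*1/52 + (1/124)*(-1/4235) = -671/26 - 1/525140 = -176184483/6826820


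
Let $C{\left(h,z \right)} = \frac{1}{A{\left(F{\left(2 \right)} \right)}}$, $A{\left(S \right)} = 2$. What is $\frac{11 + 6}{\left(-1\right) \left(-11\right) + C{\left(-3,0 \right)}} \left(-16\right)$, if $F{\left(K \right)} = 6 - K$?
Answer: $- \frac{544}{23} \approx -23.652$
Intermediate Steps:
$C{\left(h,z \right)} = \frac{1}{2}$
$\frac{11 + 6}{\left(-1\right) \left(-11\right) + C{\left(-3,0 \right)}} \left(-16\right) = \frac{11 + 6}{\left(-1\right) \left(-11\right) + \frac{1}{2}} \left(-16\right) = \frac{17}{11 + \frac{1}{2}} \left(-16\right) = \frac{17}{\frac{23}{2}} \left(-16\right) = 17 \cdot \frac{2}{23} \left(-16\right) = \frac{34}{23} \left(-16\right) = - \frac{544}{23}$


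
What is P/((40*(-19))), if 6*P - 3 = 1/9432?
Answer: -28297/43009920 ≈ -0.00065792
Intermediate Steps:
P = 28297/56592 (P = ½ + (⅙)/9432 = ½ + (⅙)*(1/9432) = ½ + 1/56592 = 28297/56592 ≈ 0.50002)
P/((40*(-19))) = 28297/(56592*((40*(-19)))) = (28297/56592)/(-760) = (28297/56592)*(-1/760) = -28297/43009920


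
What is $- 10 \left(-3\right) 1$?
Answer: $30$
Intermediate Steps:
$- 10 \left(-3\right) 1 = - \left(-30\right) 1 = \left(-1\right) \left(-30\right) = 30$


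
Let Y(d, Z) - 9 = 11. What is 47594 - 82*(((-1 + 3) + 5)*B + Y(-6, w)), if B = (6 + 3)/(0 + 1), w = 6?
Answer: 40788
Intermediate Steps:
Y(d, Z) = 20 (Y(d, Z) = 9 + 11 = 20)
B = 9 (B = 9/1 = 9*1 = 9)
47594 - 82*(((-1 + 3) + 5)*B + Y(-6, w)) = 47594 - 82*(((-1 + 3) + 5)*9 + 20) = 47594 - 82*((2 + 5)*9 + 20) = 47594 - 82*(7*9 + 20) = 47594 - 82*(63 + 20) = 47594 - 82*83 = 47594 - 1*6806 = 47594 - 6806 = 40788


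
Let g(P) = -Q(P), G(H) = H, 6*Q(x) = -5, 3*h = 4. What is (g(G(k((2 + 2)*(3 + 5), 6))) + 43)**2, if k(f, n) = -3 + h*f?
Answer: 69169/36 ≈ 1921.4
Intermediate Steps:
h = 4/3 (h = (1/3)*4 = 4/3 ≈ 1.3333)
Q(x) = -5/6 (Q(x) = (1/6)*(-5) = -5/6)
k(f, n) = -3 + 4*f/3
g(P) = 5/6 (g(P) = -1*(-5/6) = 5/6)
(g(G(k((2 + 2)*(3 + 5), 6))) + 43)**2 = (5/6 + 43)**2 = (263/6)**2 = 69169/36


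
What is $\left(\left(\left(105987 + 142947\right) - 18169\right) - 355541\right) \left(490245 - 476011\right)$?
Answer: $-1776061584$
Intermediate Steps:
$\left(\left(\left(105987 + 142947\right) - 18169\right) - 355541\right) \left(490245 - 476011\right) = \left(\left(248934 - 18169\right) - 355541\right) \left(490245 - 476011\right) = \left(230765 - 355541\right) \left(490245 - 476011\right) = \left(-124776\right) 14234 = -1776061584$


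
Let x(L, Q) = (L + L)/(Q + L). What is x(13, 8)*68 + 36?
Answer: 2524/21 ≈ 120.19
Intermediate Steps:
x(L, Q) = 2*L/(L + Q) (x(L, Q) = (2*L)/(L + Q) = 2*L/(L + Q))
x(13, 8)*68 + 36 = (2*13/(13 + 8))*68 + 36 = (2*13/21)*68 + 36 = (2*13*(1/21))*68 + 36 = (26/21)*68 + 36 = 1768/21 + 36 = 2524/21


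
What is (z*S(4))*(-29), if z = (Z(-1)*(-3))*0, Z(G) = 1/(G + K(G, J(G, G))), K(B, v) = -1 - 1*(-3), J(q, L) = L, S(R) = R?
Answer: 0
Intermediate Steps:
K(B, v) = 2 (K(B, v) = -1 + 3 = 2)
Z(G) = 1/(2 + G) (Z(G) = 1/(G + 2) = 1/(2 + G))
z = 0 (z = (-3/(2 - 1))*0 = (-3/1)*0 = (1*(-3))*0 = -3*0 = 0)
(z*S(4))*(-29) = (0*4)*(-29) = 0*(-29) = 0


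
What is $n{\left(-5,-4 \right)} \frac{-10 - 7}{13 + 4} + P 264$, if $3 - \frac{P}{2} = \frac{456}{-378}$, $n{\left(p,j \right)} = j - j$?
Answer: $\frac{46640}{21} \approx 2221.0$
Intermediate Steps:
$n{\left(p,j \right)} = 0$
$P = \frac{530}{63}$ ($P = 6 - 2 \frac{456}{-378} = 6 - 2 \cdot 456 \left(- \frac{1}{378}\right) = 6 - - \frac{152}{63} = 6 + \frac{152}{63} = \frac{530}{63} \approx 8.4127$)
$n{\left(-5,-4 \right)} \frac{-10 - 7}{13 + 4} + P 264 = 0 \frac{-10 - 7}{13 + 4} + \frac{530}{63} \cdot 264 = 0 \left(- \frac{17}{17}\right) + \frac{46640}{21} = 0 \left(\left(-17\right) \frac{1}{17}\right) + \frac{46640}{21} = 0 \left(-1\right) + \frac{46640}{21} = 0 + \frac{46640}{21} = \frac{46640}{21}$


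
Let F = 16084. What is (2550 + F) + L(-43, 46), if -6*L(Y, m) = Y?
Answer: 111847/6 ≈ 18641.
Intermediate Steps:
L(Y, m) = -Y/6
(2550 + F) + L(-43, 46) = (2550 + 16084) - ⅙*(-43) = 18634 + 43/6 = 111847/6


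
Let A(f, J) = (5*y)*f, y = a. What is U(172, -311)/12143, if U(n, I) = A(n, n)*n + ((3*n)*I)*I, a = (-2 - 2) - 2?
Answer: 49020516/12143 ≈ 4036.9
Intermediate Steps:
a = -6 (a = -4 - 2 = -6)
y = -6
A(f, J) = -30*f (A(f, J) = (5*(-6))*f = -30*f)
U(n, I) = -30*n² + 3*n*I² (U(n, I) = (-30*n)*n + ((3*n)*I)*I = -30*n² + (3*I*n)*I = -30*n² + 3*n*I²)
U(172, -311)/12143 = (3*172*((-311)² - 10*172))/12143 = (3*172*(96721 - 1720))*(1/12143) = (3*172*95001)*(1/12143) = 49020516*(1/12143) = 49020516/12143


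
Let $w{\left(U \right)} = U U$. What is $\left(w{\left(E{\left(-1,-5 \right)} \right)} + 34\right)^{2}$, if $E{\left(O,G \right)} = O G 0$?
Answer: $1156$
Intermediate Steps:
$E{\left(O,G \right)} = 0$ ($E{\left(O,G \right)} = G O 0 = 0$)
$w{\left(U \right)} = U^{2}$
$\left(w{\left(E{\left(-1,-5 \right)} \right)} + 34\right)^{2} = \left(0^{2} + 34\right)^{2} = \left(0 + 34\right)^{2} = 34^{2} = 1156$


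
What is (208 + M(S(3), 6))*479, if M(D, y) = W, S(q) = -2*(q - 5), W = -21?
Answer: 89573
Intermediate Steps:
S(q) = 10 - 2*q (S(q) = -2*(-5 + q) = 10 - 2*q)
M(D, y) = -21
(208 + M(S(3), 6))*479 = (208 - 21)*479 = 187*479 = 89573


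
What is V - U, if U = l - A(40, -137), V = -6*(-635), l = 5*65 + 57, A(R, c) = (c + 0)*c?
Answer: 22197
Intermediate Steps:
A(R, c) = c² (A(R, c) = c*c = c²)
l = 382 (l = 325 + 57 = 382)
V = 3810
U = -18387 (U = 382 - 1*(-137)² = 382 - 1*18769 = 382 - 18769 = -18387)
V - U = 3810 - 1*(-18387) = 3810 + 18387 = 22197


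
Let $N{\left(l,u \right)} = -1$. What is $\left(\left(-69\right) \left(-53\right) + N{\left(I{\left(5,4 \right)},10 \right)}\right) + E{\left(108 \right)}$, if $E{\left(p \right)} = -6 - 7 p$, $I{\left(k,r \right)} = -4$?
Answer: $2894$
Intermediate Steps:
$\left(\left(-69\right) \left(-53\right) + N{\left(I{\left(5,4 \right)},10 \right)}\right) + E{\left(108 \right)} = \left(\left(-69\right) \left(-53\right) - 1\right) - 762 = \left(3657 - 1\right) - 762 = 3656 - 762 = 2894$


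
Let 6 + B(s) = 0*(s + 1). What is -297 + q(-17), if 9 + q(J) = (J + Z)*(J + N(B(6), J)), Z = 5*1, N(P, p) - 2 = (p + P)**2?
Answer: -6474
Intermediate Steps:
B(s) = -6 (B(s) = -6 + 0*(s + 1) = -6 + 0*(1 + s) = -6 + 0 = -6)
N(P, p) = 2 + (P + p)**2 (N(P, p) = 2 + (p + P)**2 = 2 + (P + p)**2)
Z = 5
q(J) = -9 + (5 + J)*(2 + J + (-6 + J)**2) (q(J) = -9 + (J + 5)*(J + (2 + (-6 + J)**2)) = -9 + (5 + J)*(2 + J + (-6 + J)**2))
-297 + q(-17) = -297 + (181 + (-17)**3 - 17*(-17) - 6*(-17)**2) = -297 + (181 - 4913 + 289 - 6*289) = -297 + (181 - 4913 + 289 - 1734) = -297 - 6177 = -6474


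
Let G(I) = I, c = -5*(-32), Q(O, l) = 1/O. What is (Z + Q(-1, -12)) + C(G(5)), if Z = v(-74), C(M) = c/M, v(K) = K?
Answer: -43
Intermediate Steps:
c = 160
C(M) = 160/M
Z = -74
(Z + Q(-1, -12)) + C(G(5)) = (-74 + 1/(-1)) + 160/5 = (-74 - 1) + 160*(1/5) = -75 + 32 = -43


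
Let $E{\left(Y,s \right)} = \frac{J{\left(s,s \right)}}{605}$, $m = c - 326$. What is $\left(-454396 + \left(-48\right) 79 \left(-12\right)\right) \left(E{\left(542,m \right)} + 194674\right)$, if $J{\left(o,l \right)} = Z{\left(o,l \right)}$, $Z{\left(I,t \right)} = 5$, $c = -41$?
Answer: $- \frac{875607090460}{11} \approx -7.9601 \cdot 10^{10}$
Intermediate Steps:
$J{\left(o,l \right)} = 5$
$m = -367$ ($m = -41 - 326 = -367$)
$E{\left(Y,s \right)} = \frac{1}{121}$ ($E{\left(Y,s \right)} = \frac{5}{605} = 5 \cdot \frac{1}{605} = \frac{1}{121}$)
$\left(-454396 + \left(-48\right) 79 \left(-12\right)\right) \left(E{\left(542,m \right)} + 194674\right) = \left(-454396 + \left(-48\right) 79 \left(-12\right)\right) \left(\frac{1}{121} + 194674\right) = \left(-454396 - -45504\right) \frac{23555555}{121} = \left(-454396 + 45504\right) \frac{23555555}{121} = \left(-408892\right) \frac{23555555}{121} = - \frac{875607090460}{11}$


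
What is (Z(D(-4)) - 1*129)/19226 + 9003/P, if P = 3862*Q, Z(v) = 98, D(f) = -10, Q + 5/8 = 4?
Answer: 230250155/334128654 ≈ 0.68911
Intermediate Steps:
Q = 27/8 (Q = -5/8 + 4 = 27/8 ≈ 3.3750)
P = 52137/4 (P = 3862*(27/8) = 52137/4 ≈ 13034.)
(Z(D(-4)) - 1*129)/19226 + 9003/P = (98 - 1*129)/19226 + 9003/(52137/4) = (98 - 129)*(1/19226) + 9003*(4/52137) = -31*1/19226 + 12004/17379 = -31/19226 + 12004/17379 = 230250155/334128654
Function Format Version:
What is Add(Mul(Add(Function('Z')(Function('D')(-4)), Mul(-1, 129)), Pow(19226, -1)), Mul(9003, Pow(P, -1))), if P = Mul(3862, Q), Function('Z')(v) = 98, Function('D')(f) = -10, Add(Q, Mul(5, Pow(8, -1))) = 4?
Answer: Rational(230250155, 334128654) ≈ 0.68911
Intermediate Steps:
Q = Rational(27, 8) (Q = Add(Rational(-5, 8), 4) = Rational(27, 8) ≈ 3.3750)
P = Rational(52137, 4) (P = Mul(3862, Rational(27, 8)) = Rational(52137, 4) ≈ 13034.)
Add(Mul(Add(Function('Z')(Function('D')(-4)), Mul(-1, 129)), Pow(19226, -1)), Mul(9003, Pow(P, -1))) = Add(Mul(Add(98, Mul(-1, 129)), Pow(19226, -1)), Mul(9003, Pow(Rational(52137, 4), -1))) = Add(Mul(Add(98, -129), Rational(1, 19226)), Mul(9003, Rational(4, 52137))) = Add(Mul(-31, Rational(1, 19226)), Rational(12004, 17379)) = Add(Rational(-31, 19226), Rational(12004, 17379)) = Rational(230250155, 334128654)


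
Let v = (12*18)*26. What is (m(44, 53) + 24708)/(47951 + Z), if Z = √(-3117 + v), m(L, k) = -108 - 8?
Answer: 589605496/1149647951 - 86072*√51/1149647951 ≈ 0.51232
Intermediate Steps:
v = 5616 (v = 216*26 = 5616)
m(L, k) = -116
Z = 7*√51 (Z = √(-3117 + 5616) = √2499 = 7*√51 ≈ 49.990)
(m(44, 53) + 24708)/(47951 + Z) = (-116 + 24708)/(47951 + 7*√51) = 24592/(47951 + 7*√51)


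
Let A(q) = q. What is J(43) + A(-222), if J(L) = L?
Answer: -179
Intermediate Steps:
J(43) + A(-222) = 43 - 222 = -179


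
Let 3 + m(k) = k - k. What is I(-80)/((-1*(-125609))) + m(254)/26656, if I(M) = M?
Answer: -2509307/3348233504 ≈ -0.00074944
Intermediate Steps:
m(k) = -3 (m(k) = -3 + (k - k) = -3 + 0 = -3)
I(-80)/((-1*(-125609))) + m(254)/26656 = -80/((-1*(-125609))) - 3/26656 = -80/125609 - 3*1/26656 = -80*1/125609 - 3/26656 = -80/125609 - 3/26656 = -2509307/3348233504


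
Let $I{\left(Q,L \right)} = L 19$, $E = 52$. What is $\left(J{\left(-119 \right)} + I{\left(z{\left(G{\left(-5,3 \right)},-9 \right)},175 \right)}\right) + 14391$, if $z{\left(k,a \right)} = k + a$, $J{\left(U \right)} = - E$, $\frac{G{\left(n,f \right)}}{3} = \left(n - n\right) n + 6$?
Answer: $17664$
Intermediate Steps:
$G{\left(n,f \right)} = 18$ ($G{\left(n,f \right)} = 3 \left(\left(n - n\right) n + 6\right) = 3 \left(0 n + 6\right) = 3 \left(0 + 6\right) = 3 \cdot 6 = 18$)
$J{\left(U \right)} = -52$ ($J{\left(U \right)} = \left(-1\right) 52 = -52$)
$z{\left(k,a \right)} = a + k$
$I{\left(Q,L \right)} = 19 L$
$\left(J{\left(-119 \right)} + I{\left(z{\left(G{\left(-5,3 \right)},-9 \right)},175 \right)}\right) + 14391 = \left(-52 + 19 \cdot 175\right) + 14391 = \left(-52 + 3325\right) + 14391 = 3273 + 14391 = 17664$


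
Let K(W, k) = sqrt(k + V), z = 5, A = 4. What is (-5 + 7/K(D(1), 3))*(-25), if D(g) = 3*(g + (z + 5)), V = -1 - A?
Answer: 125 + 175*I*sqrt(2)/2 ≈ 125.0 + 123.74*I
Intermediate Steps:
V = -5 (V = -1 - 1*4 = -1 - 4 = -5)
D(g) = 30 + 3*g (D(g) = 3*(g + (5 + 5)) = 3*(g + 10) = 3*(10 + g) = 30 + 3*g)
K(W, k) = sqrt(-5 + k) (K(W, k) = sqrt(k - 5) = sqrt(-5 + k))
(-5 + 7/K(D(1), 3))*(-25) = (-5 + 7/(sqrt(-5 + 3)))*(-25) = (-5 + 7/(sqrt(-2)))*(-25) = (-5 + 7/((I*sqrt(2))))*(-25) = (-5 + 7*(-I*sqrt(2)/2))*(-25) = (-5 - 7*I*sqrt(2)/2)*(-25) = 125 + 175*I*sqrt(2)/2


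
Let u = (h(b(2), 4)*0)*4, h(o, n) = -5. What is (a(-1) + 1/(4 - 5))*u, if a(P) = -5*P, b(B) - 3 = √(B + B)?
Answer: 0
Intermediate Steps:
b(B) = 3 + √2*√B (b(B) = 3 + √(B + B) = 3 + √(2*B) = 3 + √2*√B)
u = 0 (u = -5*0*4 = 0*4 = 0)
(a(-1) + 1/(4 - 5))*u = (-5*(-1) + 1/(4 - 5))*0 = (5 + 1/(-1))*0 = (5 - 1)*0 = 4*0 = 0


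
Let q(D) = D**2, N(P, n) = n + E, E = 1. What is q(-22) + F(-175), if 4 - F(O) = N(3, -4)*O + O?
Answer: 138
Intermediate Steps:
N(P, n) = 1 + n (N(P, n) = n + 1 = 1 + n)
F(O) = 4 + 2*O (F(O) = 4 - ((1 - 4)*O + O) = 4 - (-3*O + O) = 4 - (-2)*O = 4 + 2*O)
q(-22) + F(-175) = (-22)**2 + (4 + 2*(-175)) = 484 + (4 - 350) = 484 - 346 = 138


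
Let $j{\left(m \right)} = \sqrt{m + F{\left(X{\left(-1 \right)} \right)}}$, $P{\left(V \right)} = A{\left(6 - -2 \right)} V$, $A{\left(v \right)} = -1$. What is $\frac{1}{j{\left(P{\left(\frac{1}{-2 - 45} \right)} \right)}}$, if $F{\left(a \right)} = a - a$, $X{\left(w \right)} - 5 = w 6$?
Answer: $\sqrt{47} \approx 6.8557$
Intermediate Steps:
$X{\left(w \right)} = 5 + 6 w$ ($X{\left(w \right)} = 5 + w 6 = 5 + 6 w$)
$F{\left(a \right)} = 0$
$P{\left(V \right)} = - V$
$j{\left(m \right)} = \sqrt{m}$ ($j{\left(m \right)} = \sqrt{m + 0} = \sqrt{m}$)
$\frac{1}{j{\left(P{\left(\frac{1}{-2 - 45} \right)} \right)}} = \frac{1}{\sqrt{- \frac{1}{-2 - 45}}} = \frac{1}{\sqrt{- \frac{1}{-47}}} = \frac{1}{\sqrt{\left(-1\right) \left(- \frac{1}{47}\right)}} = \frac{1}{\sqrt{\frac{1}{47}}} = \frac{1}{\frac{1}{47} \sqrt{47}} = \sqrt{47}$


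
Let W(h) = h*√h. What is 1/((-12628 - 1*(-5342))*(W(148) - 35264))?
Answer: 551/141201302946 + 37*√37/1129610423568 ≈ 4.1015e-9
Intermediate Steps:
W(h) = h^(3/2)
1/((-12628 - 1*(-5342))*(W(148) - 35264)) = 1/((-12628 - 1*(-5342))*(148^(3/2) - 35264)) = 1/((-12628 + 5342)*(296*√37 - 35264)) = 1/(-7286*(-35264 + 296*√37)) = 1/(256933504 - 2156656*√37)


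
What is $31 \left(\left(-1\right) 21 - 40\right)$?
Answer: $-1891$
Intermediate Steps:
$31 \left(\left(-1\right) 21 - 40\right) = 31 \left(-21 - 40\right) = 31 \left(-61\right) = -1891$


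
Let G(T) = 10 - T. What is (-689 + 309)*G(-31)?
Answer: -15580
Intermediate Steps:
(-689 + 309)*G(-31) = (-689 + 309)*(10 - 1*(-31)) = -380*(10 + 31) = -380*41 = -15580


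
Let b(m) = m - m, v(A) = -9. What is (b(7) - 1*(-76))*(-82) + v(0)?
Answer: -6241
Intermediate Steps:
b(m) = 0
(b(7) - 1*(-76))*(-82) + v(0) = (0 - 1*(-76))*(-82) - 9 = (0 + 76)*(-82) - 9 = 76*(-82) - 9 = -6232 - 9 = -6241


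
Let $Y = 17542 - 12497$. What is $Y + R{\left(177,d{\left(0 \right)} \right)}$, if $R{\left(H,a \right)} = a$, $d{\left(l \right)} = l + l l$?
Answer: $5045$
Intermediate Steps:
$d{\left(l \right)} = l + l^{2}$
$Y = 5045$ ($Y = 17542 - 12497 = 5045$)
$Y + R{\left(177,d{\left(0 \right)} \right)} = 5045 + 0 \left(1 + 0\right) = 5045 + 0 \cdot 1 = 5045 + 0 = 5045$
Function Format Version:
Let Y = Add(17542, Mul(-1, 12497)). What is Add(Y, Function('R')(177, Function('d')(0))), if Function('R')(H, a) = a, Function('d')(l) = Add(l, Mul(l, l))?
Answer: 5045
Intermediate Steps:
Function('d')(l) = Add(l, Pow(l, 2))
Y = 5045 (Y = Add(17542, -12497) = 5045)
Add(Y, Function('R')(177, Function('d')(0))) = Add(5045, Mul(0, Add(1, 0))) = Add(5045, Mul(0, 1)) = Add(5045, 0) = 5045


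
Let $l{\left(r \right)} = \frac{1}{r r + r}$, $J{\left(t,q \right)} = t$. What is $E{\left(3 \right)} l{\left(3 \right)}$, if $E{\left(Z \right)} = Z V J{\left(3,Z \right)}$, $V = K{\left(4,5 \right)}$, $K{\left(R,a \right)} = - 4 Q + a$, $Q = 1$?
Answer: $\frac{3}{4} \approx 0.75$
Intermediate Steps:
$K{\left(R,a \right)} = -4 + a$ ($K{\left(R,a \right)} = \left(-4\right) 1 + a = -4 + a$)
$V = 1$ ($V = -4 + 5 = 1$)
$l{\left(r \right)} = \frac{1}{r + r^{2}}$ ($l{\left(r \right)} = \frac{1}{r^{2} + r} = \frac{1}{r + r^{2}}$)
$E{\left(Z \right)} = 3 Z$ ($E{\left(Z \right)} = Z 1 \cdot 3 = Z 3 = 3 Z$)
$E{\left(3 \right)} l{\left(3 \right)} = 3 \cdot 3 \frac{1}{3 \left(1 + 3\right)} = 9 \frac{1}{3 \cdot 4} = 9 \cdot \frac{1}{3} \cdot \frac{1}{4} = 9 \cdot \frac{1}{12} = \frac{3}{4}$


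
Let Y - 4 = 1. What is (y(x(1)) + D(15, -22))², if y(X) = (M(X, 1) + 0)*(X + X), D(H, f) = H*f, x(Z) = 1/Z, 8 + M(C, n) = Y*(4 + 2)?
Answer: 81796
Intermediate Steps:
Y = 5 (Y = 4 + 1 = 5)
M(C, n) = 22 (M(C, n) = -8 + 5*(4 + 2) = -8 + 5*6 = -8 + 30 = 22)
y(X) = 44*X (y(X) = (22 + 0)*(X + X) = 22*(2*X) = 44*X)
(y(x(1)) + D(15, -22))² = (44/1 + 15*(-22))² = (44*1 - 330)² = (44 - 330)² = (-286)² = 81796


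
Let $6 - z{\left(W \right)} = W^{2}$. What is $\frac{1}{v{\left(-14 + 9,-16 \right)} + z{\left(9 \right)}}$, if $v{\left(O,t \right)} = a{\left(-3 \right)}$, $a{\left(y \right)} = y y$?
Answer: $- \frac{1}{66} \approx -0.015152$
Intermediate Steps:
$a{\left(y \right)} = y^{2}$
$z{\left(W \right)} = 6 - W^{2}$
$v{\left(O,t \right)} = 9$ ($v{\left(O,t \right)} = \left(-3\right)^{2} = 9$)
$\frac{1}{v{\left(-14 + 9,-16 \right)} + z{\left(9 \right)}} = \frac{1}{9 + \left(6 - 9^{2}\right)} = \frac{1}{9 + \left(6 - 81\right)} = \frac{1}{9 - 75} = \frac{1}{-66} = - \frac{1}{66}$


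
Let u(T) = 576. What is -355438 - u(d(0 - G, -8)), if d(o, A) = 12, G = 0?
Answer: -356014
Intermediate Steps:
-355438 - u(d(0 - G, -8)) = -355438 - 1*576 = -355438 - 576 = -356014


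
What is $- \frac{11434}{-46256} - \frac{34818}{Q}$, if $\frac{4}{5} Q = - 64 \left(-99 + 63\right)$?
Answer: $- \frac{16433453}{1387680} \approx -11.842$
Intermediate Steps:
$Q = 2880$ ($Q = \frac{5 \left(- 64 \left(-99 + 63\right)\right)}{4} = \frac{5 \left(\left(-64\right) \left(-36\right)\right)}{4} = \frac{5}{4} \cdot 2304 = 2880$)
$- \frac{11434}{-46256} - \frac{34818}{Q} = - \frac{11434}{-46256} - \frac{34818}{2880} = \left(-11434\right) \left(- \frac{1}{46256}\right) - \frac{5803}{480} = \frac{5717}{23128} - \frac{5803}{480} = - \frac{16433453}{1387680}$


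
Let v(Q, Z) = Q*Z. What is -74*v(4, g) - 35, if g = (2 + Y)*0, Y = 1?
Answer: -35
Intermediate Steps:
g = 0 (g = (2 + 1)*0 = 3*0 = 0)
-74*v(4, g) - 35 = -296*0 - 35 = -74*0 - 35 = 0 - 35 = -35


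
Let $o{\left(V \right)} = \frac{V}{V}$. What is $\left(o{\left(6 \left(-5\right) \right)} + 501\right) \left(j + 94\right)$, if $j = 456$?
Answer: $276100$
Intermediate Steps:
$o{\left(V \right)} = 1$
$\left(o{\left(6 \left(-5\right) \right)} + 501\right) \left(j + 94\right) = \left(1 + 501\right) \left(456 + 94\right) = 502 \cdot 550 = 276100$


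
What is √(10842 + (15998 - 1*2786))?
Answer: √24054 ≈ 155.09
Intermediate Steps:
√(10842 + (15998 - 1*2786)) = √(10842 + (15998 - 2786)) = √(10842 + 13212) = √24054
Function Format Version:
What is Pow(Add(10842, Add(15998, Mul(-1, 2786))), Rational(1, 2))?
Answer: Pow(24054, Rational(1, 2)) ≈ 155.09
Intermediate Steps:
Pow(Add(10842, Add(15998, Mul(-1, 2786))), Rational(1, 2)) = Pow(Add(10842, Add(15998, -2786)), Rational(1, 2)) = Pow(Add(10842, 13212), Rational(1, 2)) = Pow(24054, Rational(1, 2))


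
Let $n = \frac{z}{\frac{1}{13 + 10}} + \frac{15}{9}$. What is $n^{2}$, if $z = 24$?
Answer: $\frac{2758921}{9} \approx 3.0655 \cdot 10^{5}$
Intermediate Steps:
$n = \frac{1661}{3}$ ($n = \frac{24}{\frac{1}{13 + 10}} + \frac{15}{9} = \frac{24}{\frac{1}{23}} + 15 \cdot \frac{1}{9} = 24 \frac{1}{\frac{1}{23}} + \frac{5}{3} = 24 \cdot 23 + \frac{5}{3} = 552 + \frac{5}{3} = \frac{1661}{3} \approx 553.67$)
$n^{2} = \left(\frac{1661}{3}\right)^{2} = \frac{2758921}{9}$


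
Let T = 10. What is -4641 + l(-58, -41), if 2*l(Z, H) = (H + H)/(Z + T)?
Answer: -222727/48 ≈ -4640.1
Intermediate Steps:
l(Z, H) = H/(10 + Z) (l(Z, H) = ((H + H)/(Z + 10))/2 = ((2*H)/(10 + Z))/2 = (2*H/(10 + Z))/2 = H/(10 + Z))
-4641 + l(-58, -41) = -4641 - 41/(10 - 58) = -4641 - 41/(-48) = -4641 - 41*(-1/48) = -4641 + 41/48 = -222727/48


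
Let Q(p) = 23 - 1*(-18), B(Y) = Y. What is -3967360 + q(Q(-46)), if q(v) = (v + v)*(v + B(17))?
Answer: -3962604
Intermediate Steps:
Q(p) = 41 (Q(p) = 23 + 18 = 41)
q(v) = 2*v*(17 + v) (q(v) = (v + v)*(v + 17) = (2*v)*(17 + v) = 2*v*(17 + v))
-3967360 + q(Q(-46)) = -3967360 + 2*41*(17 + 41) = -3967360 + 2*41*58 = -3967360 + 4756 = -3962604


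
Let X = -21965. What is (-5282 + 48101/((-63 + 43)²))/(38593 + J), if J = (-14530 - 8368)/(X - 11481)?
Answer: -34527961377/258160875200 ≈ -0.13375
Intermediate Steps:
J = 11449/16723 (J = (-14530 - 8368)/(-21965 - 11481) = -22898/(-33446) = -22898*(-1/33446) = 11449/16723 ≈ 0.68463)
(-5282 + 48101/((-63 + 43)²))/(38593 + J) = (-5282 + 48101/((-63 + 43)²))/(38593 + 11449/16723) = (-5282 + 48101/((-20)²))/(645402188/16723) = (-5282 + 48101/400)*(16723/645402188) = -2064699/400*16723/645402188 = -34527961377/258160875200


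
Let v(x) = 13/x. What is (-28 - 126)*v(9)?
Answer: -2002/9 ≈ -222.44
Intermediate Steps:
(-28 - 126)*v(9) = (-28 - 126)*(13/9) = -2002/9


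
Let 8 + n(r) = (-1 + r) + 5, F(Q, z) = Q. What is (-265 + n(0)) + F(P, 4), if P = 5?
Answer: -264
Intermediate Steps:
n(r) = -4 + r (n(r) = -8 + ((-1 + r) + 5) = -8 + (4 + r) = -4 + r)
(-265 + n(0)) + F(P, 4) = (-265 + (-4 + 0)) + 5 = (-265 - 4) + 5 = -269 + 5 = -264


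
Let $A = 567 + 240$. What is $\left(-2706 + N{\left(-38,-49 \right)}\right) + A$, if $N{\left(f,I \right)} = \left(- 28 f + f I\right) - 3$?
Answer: $1024$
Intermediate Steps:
$A = 807$
$N{\left(f,I \right)} = -3 - 28 f + I f$ ($N{\left(f,I \right)} = \left(- 28 f + I f\right) - 3 = -3 - 28 f + I f$)
$\left(-2706 + N{\left(-38,-49 \right)}\right) + A = \left(-2706 - -2923\right) + 807 = \left(-2706 + \left(-3 + 1064 + 1862\right)\right) + 807 = \left(-2706 + 2923\right) + 807 = 217 + 807 = 1024$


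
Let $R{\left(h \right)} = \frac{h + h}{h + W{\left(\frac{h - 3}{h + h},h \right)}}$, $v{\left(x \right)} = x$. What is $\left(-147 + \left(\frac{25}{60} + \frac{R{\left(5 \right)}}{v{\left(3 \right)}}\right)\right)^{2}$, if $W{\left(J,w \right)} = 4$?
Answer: $\frac{249355681}{11664} \approx 21378.0$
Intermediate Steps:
$R{\left(h \right)} = \frac{2 h}{4 + h}$ ($R{\left(h \right)} = \frac{h + h}{h + 4} = \frac{2 h}{4 + h}$)
$\left(-147 + \left(\frac{25}{60} + \frac{R{\left(5 \right)}}{v{\left(3 \right)}}\right)\right)^{2} = \left(-147 + \left(\frac{25}{60} + \frac{2 \cdot 5 \frac{1}{4 + 5}}{3}\right)\right)^{2} = \left(-147 + \left(25 \cdot \frac{1}{60} + 2 \cdot 5 \cdot \frac{1}{9} \cdot \frac{1}{3}\right)\right)^{2} = \left(-147 + \left(\frac{5}{12} + 2 \cdot 5 \cdot \frac{1}{9} \cdot \frac{1}{3}\right)\right)^{2} = \left(-147 + \left(\frac{5}{12} + \frac{10}{9} \cdot \frac{1}{3}\right)\right)^{2} = \left(-147 + \left(\frac{5}{12} + \frac{10}{27}\right)\right)^{2} = \left(-147 + \frac{85}{108}\right)^{2} = \left(- \frac{15791}{108}\right)^{2} = \frac{249355681}{11664}$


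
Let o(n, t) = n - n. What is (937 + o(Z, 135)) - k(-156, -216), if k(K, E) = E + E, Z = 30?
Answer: 1369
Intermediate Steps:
k(K, E) = 2*E
o(n, t) = 0
(937 + o(Z, 135)) - k(-156, -216) = (937 + 0) - 2*(-216) = 937 - 1*(-432) = 937 + 432 = 1369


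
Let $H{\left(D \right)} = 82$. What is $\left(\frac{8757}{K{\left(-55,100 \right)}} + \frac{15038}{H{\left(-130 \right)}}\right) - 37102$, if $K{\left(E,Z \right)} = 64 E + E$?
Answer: $- \frac{5411704262}{146575} \approx -36921.0$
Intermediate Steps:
$K{\left(E,Z \right)} = 65 E$
$\left(\frac{8757}{K{\left(-55,100 \right)}} + \frac{15038}{H{\left(-130 \right)}}\right) - 37102 = \left(\frac{8757}{65 \left(-55\right)} + \frac{15038}{82}\right) - 37102 = \left(\frac{8757}{-3575} + 15038 \cdot \frac{1}{82}\right) - 37102 = \left(8757 \left(- \frac{1}{3575}\right) + \frac{7519}{41}\right) - 37102 = \left(- \frac{8757}{3575} + \frac{7519}{41}\right) - 37102 = \frac{26521388}{146575} - 37102 = - \frac{5411704262}{146575}$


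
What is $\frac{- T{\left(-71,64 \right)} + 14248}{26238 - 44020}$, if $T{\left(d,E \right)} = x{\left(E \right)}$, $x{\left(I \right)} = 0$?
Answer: $- \frac{7124}{8891} \approx -0.80126$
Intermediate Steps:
$T{\left(d,E \right)} = 0$
$\frac{- T{\left(-71,64 \right)} + 14248}{26238 - 44020} = \frac{\left(-1\right) 0 + 14248}{26238 - 44020} = \frac{0 + 14248}{-17782} = 14248 \left(- \frac{1}{17782}\right) = - \frac{7124}{8891}$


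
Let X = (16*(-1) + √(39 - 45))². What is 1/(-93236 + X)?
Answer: I/(2*(-46493*I + 16*√6)) ≈ -1.0754e-5 + 9.0655e-9*I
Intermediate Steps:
X = (-16 + I*√6)² (X = (-16 + √(-6))² = (-16 + I*√6)² ≈ 250.0 - 78.384*I)
1/(-93236 + X) = 1/(-93236 + (16 - I*√6)²)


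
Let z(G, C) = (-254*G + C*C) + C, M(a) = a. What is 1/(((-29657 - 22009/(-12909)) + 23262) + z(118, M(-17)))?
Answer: -993/35840642 ≈ -2.7706e-5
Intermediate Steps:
z(G, C) = C + C² - 254*G (z(G, C) = (-254*G + C²) + C = (C² - 254*G) + C = C + C² - 254*G)
1/(((-29657 - 22009/(-12909)) + 23262) + z(118, M(-17))) = 1/(((-29657 - 22009/(-12909)) + 23262) + (-17 + (-17)² - 254*118)) = 1/(((-29657 - 22009*(-1/12909)) + 23262) + (-17 + 289 - 29972)) = 1/(((-29657 + 1693/993) + 23262) - 29700) = 1/((-29447708/993 + 23262) - 29700) = 1/(-6348542/993 - 29700) = 1/(-35840642/993) = -993/35840642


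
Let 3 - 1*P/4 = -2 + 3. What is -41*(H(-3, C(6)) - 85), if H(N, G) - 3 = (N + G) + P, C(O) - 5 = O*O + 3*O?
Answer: 738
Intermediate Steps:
C(O) = 5 + O² + 3*O (C(O) = 5 + (O*O + 3*O) = 5 + (O² + 3*O) = 5 + O² + 3*O)
P = 8 (P = 12 - 4*(-2 + 3) = 12 - 4*1 = 12 - 4 = 8)
H(N, G) = 11 + G + N (H(N, G) = 3 + ((N + G) + 8) = 3 + ((G + N) + 8) = 3 + (8 + G + N) = 11 + G + N)
-41*(H(-3, C(6)) - 85) = -41*((11 + (5 + 6² + 3*6) - 3) - 85) = -41*((11 + (5 + 36 + 18) - 3) - 85) = -41*((11 + 59 - 3) - 85) = -41*(67 - 85) = -41*(-18) = 738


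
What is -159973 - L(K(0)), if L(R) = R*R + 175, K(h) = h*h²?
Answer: -160148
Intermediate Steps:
K(h) = h³
L(R) = 175 + R² (L(R) = R² + 175 = 175 + R²)
-159973 - L(K(0)) = -159973 - (175 + (0³)²) = -159973 - (175 + 0²) = -159973 - (175 + 0) = -159973 - 1*175 = -159973 - 175 = -160148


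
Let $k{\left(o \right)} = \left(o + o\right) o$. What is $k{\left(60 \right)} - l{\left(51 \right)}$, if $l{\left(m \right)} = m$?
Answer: $7149$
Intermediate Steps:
$k{\left(o \right)} = 2 o^{2}$ ($k{\left(o \right)} = 2 o o = 2 o^{2}$)
$k{\left(60 \right)} - l{\left(51 \right)} = 2 \cdot 60^{2} - 51 = 2 \cdot 3600 - 51 = 7200 - 51 = 7149$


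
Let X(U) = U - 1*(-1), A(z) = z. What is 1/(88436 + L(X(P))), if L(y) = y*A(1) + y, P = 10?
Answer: 1/88458 ≈ 1.1305e-5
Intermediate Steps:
X(U) = 1 + U (X(U) = U + 1 = 1 + U)
L(y) = 2*y (L(y) = y*1 + y = y + y = 2*y)
1/(88436 + L(X(P))) = 1/(88436 + 2*(1 + 10)) = 1/(88436 + 2*11) = 1/(88436 + 22) = 1/88458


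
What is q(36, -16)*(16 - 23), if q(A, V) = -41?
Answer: 287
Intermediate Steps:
q(36, -16)*(16 - 23) = -41*(16 - 23) = -41*(-7) = 287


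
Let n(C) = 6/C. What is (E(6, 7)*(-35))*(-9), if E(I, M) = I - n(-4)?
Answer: 4725/2 ≈ 2362.5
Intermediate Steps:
E(I, M) = 3/2 + I (E(I, M) = I - 6/(-4) = I - 6*(-1)/4 = I - 1*(-3/2) = I + 3/2 = 3/2 + I)
(E(6, 7)*(-35))*(-9) = ((3/2 + 6)*(-35))*(-9) = ((15/2)*(-35))*(-9) = -525/2*(-9) = 4725/2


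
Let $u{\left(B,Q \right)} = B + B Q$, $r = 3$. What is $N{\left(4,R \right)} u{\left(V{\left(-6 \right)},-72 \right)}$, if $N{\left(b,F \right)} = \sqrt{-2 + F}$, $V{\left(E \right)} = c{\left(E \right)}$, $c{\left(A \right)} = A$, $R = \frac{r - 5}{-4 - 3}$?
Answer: $\frac{852 i \sqrt{21}}{7} \approx 557.76 i$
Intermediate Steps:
$R = \frac{2}{7}$ ($R = \frac{3 - 5}{-4 - 3} = - \frac{2}{-7} = \left(-2\right) \left(- \frac{1}{7}\right) = \frac{2}{7} \approx 0.28571$)
$V{\left(E \right)} = E$
$N{\left(4,R \right)} u{\left(V{\left(-6 \right)},-72 \right)} = \sqrt{-2 + \frac{2}{7}} \left(- 6 \left(1 - 72\right)\right) = \sqrt{- \frac{12}{7}} \left(\left(-6\right) \left(-71\right)\right) = \frac{2 i \sqrt{21}}{7} \cdot 426 = \frac{852 i \sqrt{21}}{7}$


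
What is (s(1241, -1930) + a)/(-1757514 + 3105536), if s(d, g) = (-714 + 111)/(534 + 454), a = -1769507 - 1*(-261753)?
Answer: -1489661555/1331845736 ≈ -1.1185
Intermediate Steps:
a = -1507754 (a = -1769507 + 261753 = -1507754)
s(d, g) = -603/988
(s(1241, -1930) + a)/(-1757514 + 3105536) = (-603/988 - 1507754)/(-1757514 + 3105536) = -1489661555/988/1348022 = -1489661555/988*1/1348022 = -1489661555/1331845736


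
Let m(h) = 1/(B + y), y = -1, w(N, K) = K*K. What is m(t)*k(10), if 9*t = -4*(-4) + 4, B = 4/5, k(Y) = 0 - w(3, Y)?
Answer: 500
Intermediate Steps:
w(N, K) = K²
k(Y) = -Y² (k(Y) = 0 - Y² = -Y²)
B = ⅘ (B = 4*(⅕) = ⅘ ≈ 0.80000)
t = 20/9 (t = (-4*(-4) + 4)/9 = (16 + 4)/9 = (⅑)*20 = 20/9 ≈ 2.2222)
m(h) = -5 (m(h) = 1/(⅘ - 1) = 1/(-⅕) = -5)
m(t)*k(10) = -(-5)*10² = -(-5)*100 = -5*(-100) = 500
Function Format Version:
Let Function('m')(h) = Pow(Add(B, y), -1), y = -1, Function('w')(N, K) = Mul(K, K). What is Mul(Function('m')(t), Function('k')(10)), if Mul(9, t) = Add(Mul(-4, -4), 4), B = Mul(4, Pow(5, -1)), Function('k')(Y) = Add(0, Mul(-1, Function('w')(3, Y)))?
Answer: 500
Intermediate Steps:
Function('w')(N, K) = Pow(K, 2)
Function('k')(Y) = Mul(-1, Pow(Y, 2)) (Function('k')(Y) = Add(0, Mul(-1, Pow(Y, 2))) = Mul(-1, Pow(Y, 2)))
B = Rational(4, 5) (B = Mul(4, Rational(1, 5)) = Rational(4, 5) ≈ 0.80000)
t = Rational(20, 9) (t = Mul(Rational(1, 9), Add(Mul(-4, -4), 4)) = Mul(Rational(1, 9), Add(16, 4)) = Mul(Rational(1, 9), 20) = Rational(20, 9) ≈ 2.2222)
Function('m')(h) = -5 (Function('m')(h) = Pow(Add(Rational(4, 5), -1), -1) = Pow(Rational(-1, 5), -1) = -5)
Mul(Function('m')(t), Function('k')(10)) = Mul(-5, Mul(-1, Pow(10, 2))) = Mul(-5, Mul(-1, 100)) = Mul(-5, -100) = 500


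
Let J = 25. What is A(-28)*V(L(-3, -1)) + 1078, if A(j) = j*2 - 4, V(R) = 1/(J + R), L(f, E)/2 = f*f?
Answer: 46294/43 ≈ 1076.6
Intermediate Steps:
L(f, E) = 2*f² (L(f, E) = 2*(f*f) = 2*f²)
V(R) = 1/(25 + R)
A(j) = -4 + 2*j (A(j) = 2*j - 4 = -4 + 2*j)
A(-28)*V(L(-3, -1)) + 1078 = (-4 + 2*(-28))/(25 + 2*(-3)²) + 1078 = (-4 - 56)/(25 + 2*9) + 1078 = -60/(25 + 18) + 1078 = -60/43 + 1078 = 46294/43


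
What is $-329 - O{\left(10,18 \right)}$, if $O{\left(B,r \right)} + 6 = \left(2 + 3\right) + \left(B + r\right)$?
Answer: $-356$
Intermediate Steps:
$O{\left(B,r \right)} = -1 + B + r$ ($O{\left(B,r \right)} = -6 + \left(\left(2 + 3\right) + \left(B + r\right)\right) = -6 + \left(5 + \left(B + r\right)\right) = -6 + \left(5 + B + r\right) = -1 + B + r$)
$-329 - O{\left(10,18 \right)} = -329 - \left(-1 + 10 + 18\right) = -329 - 27 = -356$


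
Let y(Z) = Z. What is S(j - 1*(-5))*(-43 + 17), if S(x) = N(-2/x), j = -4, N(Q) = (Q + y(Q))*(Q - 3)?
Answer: -520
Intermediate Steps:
N(Q) = 2*Q*(-3 + Q) (N(Q) = (Q + Q)*(Q - 3) = (2*Q)*(-3 + Q) = 2*Q*(-3 + Q))
S(x) = -4*(-3 - 2/x)/x (S(x) = 2*(-2/x)*(-3 - 2/x) = -4*(-3 - 2/x)/x)
S(j - 1*(-5))*(-43 + 17) = (4*(2 + 3*(-4 - 1*(-5)))/(-4 - 1*(-5))**2)*(-43 + 17) = (4*(2 + 3*(-4 + 5))/(-4 + 5)**2)*(-26) = (4*(2 + 3*1)/1**2)*(-26) = (4*1*(2 + 3))*(-26) = (4*1*5)*(-26) = 20*(-26) = -520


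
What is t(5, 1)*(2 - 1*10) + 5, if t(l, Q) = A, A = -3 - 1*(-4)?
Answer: -3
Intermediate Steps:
A = 1 (A = -3 + 4 = 1)
t(l, Q) = 1
t(5, 1)*(2 - 1*10) + 5 = 1*(2 - 1*10) + 5 = 1*(2 - 10) + 5 = 1*(-8) + 5 = -8 + 5 = -3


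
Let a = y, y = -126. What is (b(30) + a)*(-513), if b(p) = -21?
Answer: 75411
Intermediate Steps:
a = -126
(b(30) + a)*(-513) = (-21 - 126)*(-513) = -147*(-513) = 75411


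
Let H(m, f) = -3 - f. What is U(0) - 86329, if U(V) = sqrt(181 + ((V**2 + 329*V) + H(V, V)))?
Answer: -86329 + sqrt(178) ≈ -86316.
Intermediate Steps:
U(V) = sqrt(178 + V**2 + 328*V) (U(V) = sqrt(181 + ((V**2 + 329*V) + (-3 - V))) = sqrt(181 + (-3 + V**2 + 328*V)) = sqrt(178 + V**2 + 328*V))
U(0) - 86329 = sqrt(178 + 0**2 + 328*0) - 86329 = sqrt(178 + 0 + 0) - 86329 = sqrt(178) - 86329 = -86329 + sqrt(178)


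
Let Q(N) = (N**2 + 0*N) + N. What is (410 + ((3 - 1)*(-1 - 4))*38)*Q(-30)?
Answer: 26100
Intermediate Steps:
Q(N) = N + N**2 (Q(N) = (N**2 + 0) + N = N**2 + N = N + N**2)
(410 + ((3 - 1)*(-1 - 4))*38)*Q(-30) = (410 + ((3 - 1)*(-1 - 4))*38)*(-30*(1 - 30)) = (410 + (2*(-5))*38)*(-30*(-29)) = (410 - 10*38)*870 = (410 - 380)*870 = 30*870 = 26100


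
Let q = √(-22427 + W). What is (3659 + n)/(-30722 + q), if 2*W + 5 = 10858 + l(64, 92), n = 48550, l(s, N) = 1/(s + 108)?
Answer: -183921308304/108229083289 - 34806*I*√502942706/108229083289 ≈ -1.6994 - 0.0072122*I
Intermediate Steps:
l(s, N) = 1/(108 + s)
W = 1866717/344 (W = -5/2 + (10858 + 1/(108 + 64))/2 = -5/2 + (10858 + 1/172)/2 = -5/2 + (½)*(1867577/172) = -5/2 + 1867577/344 = 1866717/344 ≈ 5426.5)
q = I*√502942706/172 (q = √(-22427 + 1866717/344) = √(-5848171/344) = I*√502942706/172 ≈ 130.39*I)
(3659 + n)/(-30722 + q) = (3659 + 48550)/(-30722 + I*√502942706/172) = 52209/(-30722 + I*√502942706/172)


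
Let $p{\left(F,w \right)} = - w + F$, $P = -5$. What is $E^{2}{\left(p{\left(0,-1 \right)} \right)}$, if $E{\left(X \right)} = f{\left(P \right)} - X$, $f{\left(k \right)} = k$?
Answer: $36$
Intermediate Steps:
$p{\left(F,w \right)} = F - w$
$E{\left(X \right)} = -5 - X$
$E^{2}{\left(p{\left(0,-1 \right)} \right)} = \left(-5 - \left(0 - -1\right)\right)^{2} = \left(-5 - \left(0 + 1\right)\right)^{2} = \left(-5 - 1\right)^{2} = \left(-6\right)^{2} = 36$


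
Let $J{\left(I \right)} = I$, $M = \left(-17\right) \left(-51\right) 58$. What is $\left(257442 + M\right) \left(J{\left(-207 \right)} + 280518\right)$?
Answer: $86259543408$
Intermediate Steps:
$M = 50286$ ($M = 867 \cdot 58 = 50286$)
$\left(257442 + M\right) \left(J{\left(-207 \right)} + 280518\right) = \left(257442 + 50286\right) \left(-207 + 280518\right) = 307728 \cdot 280311 = 86259543408$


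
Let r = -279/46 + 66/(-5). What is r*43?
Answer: -190533/230 ≈ -828.40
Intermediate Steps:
r = -4431/230 (r = -279*1/46 + 66*(-⅕) = -279/46 - 66/5 = -4431/230 ≈ -19.265)
r*43 = -4431/230*43 = -190533/230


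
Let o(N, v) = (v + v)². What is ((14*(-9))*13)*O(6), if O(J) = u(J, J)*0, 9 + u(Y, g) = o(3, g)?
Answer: 0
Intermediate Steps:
o(N, v) = 4*v² (o(N, v) = (2*v)² = 4*v²)
u(Y, g) = -9 + 4*g²
O(J) = 0 (O(J) = (-9 + 4*J²)*0 = 0)
((14*(-9))*13)*O(6) = ((14*(-9))*13)*0 = -126*13*0 = -1638*0 = 0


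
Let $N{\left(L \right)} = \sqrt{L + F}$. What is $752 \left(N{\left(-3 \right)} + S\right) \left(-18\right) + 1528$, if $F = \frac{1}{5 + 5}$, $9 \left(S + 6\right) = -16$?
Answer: $106808 - \frac{6768 i \sqrt{290}}{5} \approx 1.0681 \cdot 10^{5} - 23051.0 i$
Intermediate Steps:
$S = - \frac{70}{9}$ ($S = -6 + \frac{1}{9} \left(-16\right) = -6 - \frac{16}{9} = - \frac{70}{9} \approx -7.7778$)
$F = \frac{1}{10} \approx 0.1$
$N{\left(L \right)} = \sqrt{\frac{1}{10} + L}$ ($N{\left(L \right)} = \sqrt{L + \frac{1}{10}} = \sqrt{\frac{1}{10} + L}$)
$752 \left(N{\left(-3 \right)} + S\right) \left(-18\right) + 1528 = 752 \left(\frac{\sqrt{10 + 100 \left(-3\right)}}{10} - \frac{70}{9}\right) \left(-18\right) + 1528 = 752 \left(\frac{\sqrt{10 - 300}}{10} - \frac{70}{9}\right) \left(-18\right) + 1528 = 752 \left(\frac{\sqrt{-290}}{10} - \frac{70}{9}\right) \left(-18\right) + 1528 = 752 \left(\frac{i \sqrt{290}}{10} - \frac{70}{9}\right) \left(-18\right) + 1528 = 752 \left(- \frac{70}{9} + \frac{i \sqrt{290}}{10}\right) \left(-18\right) + 1528 = 752 \left(140 - \frac{9 i \sqrt{290}}{5}\right) + 1528 = \left(105280 - \frac{6768 i \sqrt{290}}{5}\right) + 1528 = 106808 - \frac{6768 i \sqrt{290}}{5}$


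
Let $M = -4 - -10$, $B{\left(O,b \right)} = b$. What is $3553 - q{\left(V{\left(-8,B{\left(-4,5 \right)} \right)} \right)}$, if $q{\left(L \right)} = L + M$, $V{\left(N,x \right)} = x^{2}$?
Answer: $3522$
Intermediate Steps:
$M = 6$ ($M = -4 + 10 = 6$)
$q{\left(L \right)} = 6 + L$ ($q{\left(L \right)} = L + 6 = 6 + L$)
$3553 - q{\left(V{\left(-8,B{\left(-4,5 \right)} \right)} \right)} = 3553 - \left(6 + 5^{2}\right) = 3553 - \left(6 + 25\right) = 3553 - 31 = 3522$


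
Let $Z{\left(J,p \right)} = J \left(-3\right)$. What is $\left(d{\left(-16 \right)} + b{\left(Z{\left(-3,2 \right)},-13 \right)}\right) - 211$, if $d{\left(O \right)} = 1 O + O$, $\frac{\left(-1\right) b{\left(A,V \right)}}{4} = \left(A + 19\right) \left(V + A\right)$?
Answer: $205$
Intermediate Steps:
$Z{\left(J,p \right)} = - 3 J$
$b{\left(A,V \right)} = - 4 \left(19 + A\right) \left(A + V\right)$ ($b{\left(A,V \right)} = - 4 \left(A + 19\right) \left(V + A\right) = - 4 \left(19 + A\right) \left(A + V\right)$)
$d{\left(O \right)} = 2 O$ ($d{\left(O \right)} = O + O = 2 O$)
$\left(d{\left(-16 \right)} + b{\left(Z{\left(-3,2 \right)},-13 \right)}\right) - 211 = \left(2 \left(-16\right) - \left(-988 + 324 + 4 \left(\left(-3\right) \left(-3\right)\right) \left(-13\right) + 76 \left(-3\right) \left(-3\right)\right)\right) - 211 = \left(-32 - \left(-304 - 468 + 324\right)\right) - 211 = \left(-32 + \left(-684 + 988 - 324 + 468\right)\right) - 211 = \left(-32 + 448\right) - 211 = 416 - 211 = 205$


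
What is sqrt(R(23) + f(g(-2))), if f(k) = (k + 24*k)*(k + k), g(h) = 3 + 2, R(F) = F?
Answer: sqrt(1273) ≈ 35.679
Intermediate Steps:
g(h) = 5
f(k) = 50*k**2 (f(k) = (25*k)*(2*k) = 50*k**2)
sqrt(R(23) + f(g(-2))) = sqrt(23 + 50*5**2) = sqrt(23 + 50*25) = sqrt(23 + 1250) = sqrt(1273)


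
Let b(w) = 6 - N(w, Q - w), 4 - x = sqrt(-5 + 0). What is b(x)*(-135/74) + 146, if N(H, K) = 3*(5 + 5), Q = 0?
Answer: 7022/37 ≈ 189.78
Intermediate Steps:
N(H, K) = 30 (N(H, K) = 3*10 = 30)
x = 4 - I*sqrt(5) (x = 4 - sqrt(-5 + 0) = 4 - sqrt(-5) = 4 - I*sqrt(5) ≈ 4.0 - 2.2361*I)
b(w) = -24 (b(w) = 6 - 1*30 = 6 - 30 = -24)
b(x)*(-135/74) + 146 = -(-3240)/74 + 146 = -24*(-135/74) + 146 = 1620/37 + 146 = 7022/37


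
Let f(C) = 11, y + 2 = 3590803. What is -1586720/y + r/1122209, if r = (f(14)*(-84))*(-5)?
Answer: -160367451260/366329927219 ≈ -0.43777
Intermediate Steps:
y = 3590801 (y = -2 + 3590803 = 3590801)
r = 4620 (r = (11*(-84))*(-5) = -924*(-5) = 4620)
-1586720/y + r/1122209 = -1586720/3590801 + 4620/1122209 = -1586720*1/3590801 + 4620*(1/1122209) = -1586720/3590801 + 420/102019 = -160367451260/366329927219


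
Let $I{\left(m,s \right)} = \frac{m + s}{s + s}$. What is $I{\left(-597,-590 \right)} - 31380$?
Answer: $- \frac{37027213}{1180} \approx -31379.0$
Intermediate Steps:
$I{\left(m,s \right)} = \frac{m + s}{2 s}$
$I{\left(-597,-590 \right)} - 31380 = \frac{-597 - 590}{2 \left(-590\right)} - 31380 = \frac{1}{2} \left(- \frac{1}{590}\right) \left(-1187\right) - 31380 = \frac{1187}{1180} - 31380 = - \frac{37027213}{1180}$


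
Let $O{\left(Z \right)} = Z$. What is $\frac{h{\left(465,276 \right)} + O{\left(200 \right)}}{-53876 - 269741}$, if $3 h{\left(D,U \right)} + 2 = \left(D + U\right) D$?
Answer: $- \frac{49309}{138693} \approx -0.35553$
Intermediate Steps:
$h{\left(D,U \right)} = - \frac{2}{3} + \frac{D \left(D + U\right)}{3}$ ($h{\left(D,U \right)} = - \frac{2}{3} + \frac{\left(D + U\right) D}{3} = - \frac{2}{3} + \frac{D \left(D + U\right)}{3}$)
$\frac{h{\left(465,276 \right)} + O{\left(200 \right)}}{-53876 - 269741} = \frac{\left(- \frac{2}{3} + \frac{465^{2}}{3} + \frac{1}{3} \cdot 465 \cdot 276\right) + 200}{-53876 - 269741} = \frac{\left(- \frac{2}{3} + \frac{1}{3} \cdot 216225 + 42780\right) + 200}{-323617} = \left(\left(- \frac{2}{3} + 72075 + 42780\right) + 200\right) \left(- \frac{1}{323617}\right) = \left(\frac{344563}{3} + 200\right) \left(- \frac{1}{323617}\right) = \frac{345163}{3} \left(- \frac{1}{323617}\right) = - \frac{49309}{138693}$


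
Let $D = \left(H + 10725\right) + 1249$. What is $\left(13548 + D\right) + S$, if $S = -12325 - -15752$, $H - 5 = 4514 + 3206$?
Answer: $36674$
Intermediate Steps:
$H = 7725$ ($H = 5 + \left(4514 + 3206\right) = 5 + 7720 = 7725$)
$D = 19699$ ($D = \left(7725 + 10725\right) + 1249 = 18450 + 1249 = 19699$)
$S = 3427$ ($S = -12325 + 15752 = 3427$)
$\left(13548 + D\right) + S = \left(13548 + 19699\right) + 3427 = 33247 + 3427 = 36674$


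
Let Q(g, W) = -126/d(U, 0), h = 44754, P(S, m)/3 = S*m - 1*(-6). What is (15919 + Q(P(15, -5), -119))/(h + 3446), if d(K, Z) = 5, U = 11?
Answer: 79469/241000 ≈ 0.32975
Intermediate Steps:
P(S, m) = 18 + 3*S*m (P(S, m) = 3*(S*m - 1*(-6)) = 3*(S*m + 6) = 3*(6 + S*m) = 18 + 3*S*m)
Q(g, W) = -126/5
(15919 + Q(P(15, -5), -119))/(h + 3446) = (15919 - 126/5)/(44754 + 3446) = (79469/5)/48200 = (79469/5)*(1/48200) = 79469/241000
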